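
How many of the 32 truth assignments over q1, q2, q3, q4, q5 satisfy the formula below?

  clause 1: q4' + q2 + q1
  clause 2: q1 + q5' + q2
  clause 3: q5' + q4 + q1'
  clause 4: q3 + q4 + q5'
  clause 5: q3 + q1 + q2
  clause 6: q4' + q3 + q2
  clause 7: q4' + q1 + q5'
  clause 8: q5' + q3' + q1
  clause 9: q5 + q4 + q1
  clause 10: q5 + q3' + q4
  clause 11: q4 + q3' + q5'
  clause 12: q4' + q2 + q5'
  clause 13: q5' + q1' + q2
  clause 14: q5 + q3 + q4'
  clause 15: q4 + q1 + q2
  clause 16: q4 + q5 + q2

There are 2^5 = 32 truth assignments over (q1, q2, q3, q4, q5).
Split on q5. With q5 = 1, the clauses containing q5 are satisfied and q5' drops from the rest; 2 of the 2^4 = 16 assignments to the other variables satisfy what remains.
With q5 = 0, by the same count on the reduced clause set, 4 assignments work.
Total: 2 + 4 = 6.

6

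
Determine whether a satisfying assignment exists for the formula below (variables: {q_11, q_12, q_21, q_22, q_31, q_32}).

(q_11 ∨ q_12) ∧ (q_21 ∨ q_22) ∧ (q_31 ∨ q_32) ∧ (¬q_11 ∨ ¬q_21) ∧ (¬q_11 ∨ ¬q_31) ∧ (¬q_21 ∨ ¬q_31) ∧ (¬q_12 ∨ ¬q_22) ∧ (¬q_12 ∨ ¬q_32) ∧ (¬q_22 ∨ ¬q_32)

Try q_11 = True.
From the singleton clause (¬q_21), q_21 = False.
From the singleton clause (q_22), q_22 = True.
From the singleton clause (¬q_31), q_31 = False.
From the singleton clause (q_32), q_32 = True.
But (¬q_32) is also a unit clause — contradiction.
That branch fails; take q_11 = False instead.
From the singleton clause (q_12), q_12 = True.
From the singleton clause (¬q_22), q_22 = False.
From the singleton clause (q_21), q_21 = True.
From the singleton clause (¬q_31), q_31 = False.
From the singleton clause (q_32), q_32 = True.
But (¬q_32) is also a unit clause — contradiction.
Both values of q_11 lead to a conflict.
No assignment satisfies every clause.

Unsatisfiable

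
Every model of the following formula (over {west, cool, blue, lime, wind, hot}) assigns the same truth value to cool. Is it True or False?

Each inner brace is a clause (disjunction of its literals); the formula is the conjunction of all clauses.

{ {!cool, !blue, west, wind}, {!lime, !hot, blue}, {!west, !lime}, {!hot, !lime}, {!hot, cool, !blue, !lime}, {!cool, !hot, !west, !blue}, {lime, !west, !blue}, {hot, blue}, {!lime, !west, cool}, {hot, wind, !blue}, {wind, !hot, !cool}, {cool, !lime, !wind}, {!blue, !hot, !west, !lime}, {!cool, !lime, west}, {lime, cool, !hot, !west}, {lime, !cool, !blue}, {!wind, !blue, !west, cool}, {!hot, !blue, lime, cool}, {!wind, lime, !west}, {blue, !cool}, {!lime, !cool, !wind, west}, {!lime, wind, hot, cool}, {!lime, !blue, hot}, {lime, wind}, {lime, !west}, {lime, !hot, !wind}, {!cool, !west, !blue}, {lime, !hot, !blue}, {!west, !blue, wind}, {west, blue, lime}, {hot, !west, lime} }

Suppose cool = true.
Unit clause (blue) forces blue = true.
Unit clause (lime) forces lime = true.
Unit clause (!west) forces west = false.
That conflicts with the unit clause (west).
So every satisfying assignment has cool = False.

False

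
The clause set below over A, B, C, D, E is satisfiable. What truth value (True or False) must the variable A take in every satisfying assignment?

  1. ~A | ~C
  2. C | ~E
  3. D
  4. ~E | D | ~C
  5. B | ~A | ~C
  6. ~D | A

True

Suppose A = 0.
From the singleton clause (D), D = 1.
Now (~D) is unsatisfied and unit — conflict.
So every satisfying assignment has A = True.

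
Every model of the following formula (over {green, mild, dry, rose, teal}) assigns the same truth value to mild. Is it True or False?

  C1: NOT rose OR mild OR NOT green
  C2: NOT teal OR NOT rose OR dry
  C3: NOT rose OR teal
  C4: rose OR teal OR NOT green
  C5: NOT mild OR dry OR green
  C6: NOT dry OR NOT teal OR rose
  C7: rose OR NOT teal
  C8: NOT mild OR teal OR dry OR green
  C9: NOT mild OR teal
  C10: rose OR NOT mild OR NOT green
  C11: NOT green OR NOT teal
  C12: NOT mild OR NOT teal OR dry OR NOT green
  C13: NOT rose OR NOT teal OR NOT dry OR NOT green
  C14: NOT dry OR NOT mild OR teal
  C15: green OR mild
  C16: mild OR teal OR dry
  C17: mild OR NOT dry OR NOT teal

Suppose mild = false.
The clause (green) is unit, so green = true.
The clause (NOT rose) is unit, so rose = false.
The clause (teal) is unit, so teal = true.
But (NOT teal) is also a unit clause — contradiction.
So every satisfying assignment has mild = True.

True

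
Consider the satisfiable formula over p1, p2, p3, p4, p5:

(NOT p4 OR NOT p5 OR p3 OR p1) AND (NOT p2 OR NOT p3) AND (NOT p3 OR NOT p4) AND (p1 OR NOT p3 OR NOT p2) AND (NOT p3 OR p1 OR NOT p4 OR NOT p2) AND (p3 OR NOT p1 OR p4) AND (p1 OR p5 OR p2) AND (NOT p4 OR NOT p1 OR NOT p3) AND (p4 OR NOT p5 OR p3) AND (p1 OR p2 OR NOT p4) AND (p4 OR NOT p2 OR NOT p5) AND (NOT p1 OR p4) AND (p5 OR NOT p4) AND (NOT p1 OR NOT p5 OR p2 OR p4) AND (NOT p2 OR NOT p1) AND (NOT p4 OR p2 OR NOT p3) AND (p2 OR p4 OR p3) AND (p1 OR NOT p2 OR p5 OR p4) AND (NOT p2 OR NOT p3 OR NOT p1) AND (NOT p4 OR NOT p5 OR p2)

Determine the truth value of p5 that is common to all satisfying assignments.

Suppose p5 = false.
(NOT p4) alone gives p4 = false.
(NOT p1) alone gives p1 = false.
(p2) alone gives p2 = true.
But (NOT p2) is also a unit clause — contradiction.
So every satisfying assignment has p5 = True.

True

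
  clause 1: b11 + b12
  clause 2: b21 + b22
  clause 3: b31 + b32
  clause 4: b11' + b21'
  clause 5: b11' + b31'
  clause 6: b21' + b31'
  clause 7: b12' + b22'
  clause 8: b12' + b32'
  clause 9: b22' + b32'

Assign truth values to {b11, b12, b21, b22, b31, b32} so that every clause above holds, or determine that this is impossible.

Try b11 = 1.
(b21') alone gives b21 = 0.
(b22) alone gives b22 = 1.
(b31') alone gives b31 = 0.
(b32) alone gives b32 = 1.
But (b32') is also a unit clause — contradiction.
Undo b11 and try b11 = 0.
(b12) alone gives b12 = 1.
(b22') alone gives b22 = 0.
(b21) alone gives b21 = 1.
(b31') alone gives b31 = 0.
(b32) alone gives b32 = 1.
But (b32') is also a unit clause — contradiction.
Neither b11 = 1 nor b11 = 0 works.

UNSATISFIABLE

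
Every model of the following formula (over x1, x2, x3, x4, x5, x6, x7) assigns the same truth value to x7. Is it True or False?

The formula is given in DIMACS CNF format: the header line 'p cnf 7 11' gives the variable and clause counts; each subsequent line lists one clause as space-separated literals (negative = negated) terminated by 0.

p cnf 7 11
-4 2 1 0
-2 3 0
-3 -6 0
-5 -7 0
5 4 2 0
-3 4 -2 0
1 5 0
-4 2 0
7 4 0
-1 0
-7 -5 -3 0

False

Suppose x7 = True.
Unit clause (¬x5) forces x5 = False.
Unit clause (x1) forces x1 = True.
But (¬x1) is also a unit clause — contradiction.
So every satisfying assignment has x7 = False.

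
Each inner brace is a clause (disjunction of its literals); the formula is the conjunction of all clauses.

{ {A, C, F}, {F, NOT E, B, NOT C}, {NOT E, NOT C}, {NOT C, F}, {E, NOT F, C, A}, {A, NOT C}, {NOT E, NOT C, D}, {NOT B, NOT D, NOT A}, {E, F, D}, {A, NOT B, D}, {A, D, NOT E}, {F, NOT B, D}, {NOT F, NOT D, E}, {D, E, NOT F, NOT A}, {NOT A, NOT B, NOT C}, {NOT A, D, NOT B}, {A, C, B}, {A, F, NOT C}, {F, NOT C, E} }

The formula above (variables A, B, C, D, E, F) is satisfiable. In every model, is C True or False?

Suppose C = true.
From the singleton clause (NOT E), E = false.
From the singleton clause (F), F = true.
From the singleton clause (A), A = true.
From the singleton clause (NOT D), D = false.
But (D) is also a unit clause — contradiction.
So every satisfying assignment has C = False.

False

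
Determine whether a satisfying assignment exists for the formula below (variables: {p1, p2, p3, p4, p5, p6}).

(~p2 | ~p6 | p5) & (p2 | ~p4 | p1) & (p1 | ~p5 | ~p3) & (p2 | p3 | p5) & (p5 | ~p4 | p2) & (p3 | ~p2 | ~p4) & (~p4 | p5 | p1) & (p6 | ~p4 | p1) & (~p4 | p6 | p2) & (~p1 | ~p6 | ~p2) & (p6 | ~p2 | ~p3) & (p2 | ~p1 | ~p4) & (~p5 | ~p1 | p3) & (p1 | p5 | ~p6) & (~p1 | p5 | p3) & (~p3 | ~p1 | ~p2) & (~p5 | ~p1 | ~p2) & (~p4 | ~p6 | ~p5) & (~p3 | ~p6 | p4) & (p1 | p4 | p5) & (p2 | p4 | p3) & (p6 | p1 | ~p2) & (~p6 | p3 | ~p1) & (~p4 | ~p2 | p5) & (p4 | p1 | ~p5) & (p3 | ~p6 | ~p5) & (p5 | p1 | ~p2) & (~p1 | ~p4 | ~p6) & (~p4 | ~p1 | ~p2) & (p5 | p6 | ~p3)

Try p2 = 0.
Try p4 = 0.
From the singleton clause (p3), p3 = 1.
From the singleton clause (~p6), p6 = 0.
From the singleton clause (p5), p5 = 1.
From the singleton clause (p1), p1 = 1.
All clauses are satisfied.
A satisfying assignment: p1=1,  p2=0,  p3=1,  p4=0,  p5=1,  p6=0.

Yes, satisfiable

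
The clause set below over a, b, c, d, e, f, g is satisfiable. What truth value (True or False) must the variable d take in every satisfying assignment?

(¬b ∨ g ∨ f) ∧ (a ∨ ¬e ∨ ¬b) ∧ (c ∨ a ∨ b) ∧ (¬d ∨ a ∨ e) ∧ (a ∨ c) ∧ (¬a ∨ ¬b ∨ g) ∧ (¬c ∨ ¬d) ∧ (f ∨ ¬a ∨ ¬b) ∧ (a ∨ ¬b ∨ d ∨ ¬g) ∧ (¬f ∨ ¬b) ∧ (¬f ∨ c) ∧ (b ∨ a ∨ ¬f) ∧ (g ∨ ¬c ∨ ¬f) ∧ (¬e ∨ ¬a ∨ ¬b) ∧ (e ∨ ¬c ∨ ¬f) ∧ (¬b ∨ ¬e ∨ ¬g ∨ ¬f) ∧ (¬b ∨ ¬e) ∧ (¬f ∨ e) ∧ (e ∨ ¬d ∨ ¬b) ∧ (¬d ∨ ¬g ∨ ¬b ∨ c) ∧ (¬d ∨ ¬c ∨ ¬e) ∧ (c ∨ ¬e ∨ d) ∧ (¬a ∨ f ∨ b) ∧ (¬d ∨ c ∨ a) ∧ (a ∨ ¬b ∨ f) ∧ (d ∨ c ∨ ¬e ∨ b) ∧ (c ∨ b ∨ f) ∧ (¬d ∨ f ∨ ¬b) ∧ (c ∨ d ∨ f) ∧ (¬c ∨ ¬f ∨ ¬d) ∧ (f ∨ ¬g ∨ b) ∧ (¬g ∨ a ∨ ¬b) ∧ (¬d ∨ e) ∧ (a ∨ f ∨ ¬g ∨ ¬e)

False

Suppose d = True.
Unit clause (¬c) forces c = False.
Unit clause (a) forces a = True.
Unit clause (¬f) forces f = False.
Unit clause (¬b) forces b = False.
But (b) is also a unit clause — contradiction.
So every satisfying assignment has d = False.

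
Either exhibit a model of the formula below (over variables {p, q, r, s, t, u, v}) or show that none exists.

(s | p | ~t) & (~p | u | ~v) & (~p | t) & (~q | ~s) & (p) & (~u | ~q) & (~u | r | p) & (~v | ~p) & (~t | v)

From the singleton clause (p), p = 1.
From the singleton clause (t), t = 1.
From the singleton clause (~v), v = 0.
But (v) is also a unit clause — contradiction.

UNSATISFIABLE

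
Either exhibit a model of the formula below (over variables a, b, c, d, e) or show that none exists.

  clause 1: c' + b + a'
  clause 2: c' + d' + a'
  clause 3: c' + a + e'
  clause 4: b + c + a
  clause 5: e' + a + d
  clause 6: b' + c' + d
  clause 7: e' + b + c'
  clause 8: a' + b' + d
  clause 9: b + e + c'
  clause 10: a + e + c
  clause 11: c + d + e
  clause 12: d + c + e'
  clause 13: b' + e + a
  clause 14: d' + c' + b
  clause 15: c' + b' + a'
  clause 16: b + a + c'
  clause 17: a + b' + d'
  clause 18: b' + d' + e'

a: 1; b: 1; c: 0; d: 1; e: 0

Suppose c = 0.
Suppose b = 1.
Suppose a = 1.
From the singleton clause (d), d = 1.
From the singleton clause (e'), e = 0.
All clauses are satisfied.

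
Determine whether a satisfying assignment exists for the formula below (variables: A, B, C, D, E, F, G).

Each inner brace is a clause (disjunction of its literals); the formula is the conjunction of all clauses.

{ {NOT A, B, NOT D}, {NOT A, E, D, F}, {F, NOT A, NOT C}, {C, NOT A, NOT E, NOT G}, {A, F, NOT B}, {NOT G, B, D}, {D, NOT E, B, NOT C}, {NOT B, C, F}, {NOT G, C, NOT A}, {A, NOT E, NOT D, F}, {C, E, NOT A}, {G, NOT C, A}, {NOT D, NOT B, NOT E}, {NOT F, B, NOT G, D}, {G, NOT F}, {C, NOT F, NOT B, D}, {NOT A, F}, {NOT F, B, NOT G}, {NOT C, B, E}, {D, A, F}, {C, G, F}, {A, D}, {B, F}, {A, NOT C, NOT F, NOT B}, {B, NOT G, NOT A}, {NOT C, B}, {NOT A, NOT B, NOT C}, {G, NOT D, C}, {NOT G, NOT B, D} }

Suppose G = true.
Suppose B = true.
From the singleton clause (D), D = true.
From the singleton clause (NOT E), E = false.
Suppose A = false.
From the singleton clause (F), F = true.
From the singleton clause (NOT C), C = false.
All clauses are satisfied.
A satisfying assignment: A: false,  B: true,  C: false,  D: true,  E: false,  F: true,  G: true.

Satisfiable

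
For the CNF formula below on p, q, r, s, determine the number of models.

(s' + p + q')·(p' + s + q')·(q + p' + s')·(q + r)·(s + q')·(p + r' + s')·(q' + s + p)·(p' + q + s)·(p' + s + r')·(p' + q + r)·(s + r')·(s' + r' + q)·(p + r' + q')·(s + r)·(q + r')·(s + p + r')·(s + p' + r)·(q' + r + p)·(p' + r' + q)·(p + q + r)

2

There are 2^4 = 16 truth assignments over (p, q, r, s).
Check each against the 20 clauses (columns in the order p, q, r, s):
  F F F F  ✗ fails (q + r)
  F F F T  ✗ fails (q + r)
  F F T F  ✗ fails (s + r')
  F F T T  ✗ fails (p + r' + s')
  F T F F  ✗ fails (s + q')
  F T F T  ✗ fails (s' + p + q')
  F T T F  ✗ fails (s + q')
  F T T T  ✗ fails (s' + p + q')
  T F F F  ✗ fails (q + r)
  T F F T  ✗ fails (q + p' + s')
  T F T F  ✗ fails (p' + q + s)
  T F T T  ✗ fails (q + p' + s')
  T T F F  ✗ fails (p' + s + q')
  T T F T  ✓ satisfies all
  T T T F  ✗ fails (p' + s + q')
  T T T T  ✓ satisfies all
2 of the 16 rows are models.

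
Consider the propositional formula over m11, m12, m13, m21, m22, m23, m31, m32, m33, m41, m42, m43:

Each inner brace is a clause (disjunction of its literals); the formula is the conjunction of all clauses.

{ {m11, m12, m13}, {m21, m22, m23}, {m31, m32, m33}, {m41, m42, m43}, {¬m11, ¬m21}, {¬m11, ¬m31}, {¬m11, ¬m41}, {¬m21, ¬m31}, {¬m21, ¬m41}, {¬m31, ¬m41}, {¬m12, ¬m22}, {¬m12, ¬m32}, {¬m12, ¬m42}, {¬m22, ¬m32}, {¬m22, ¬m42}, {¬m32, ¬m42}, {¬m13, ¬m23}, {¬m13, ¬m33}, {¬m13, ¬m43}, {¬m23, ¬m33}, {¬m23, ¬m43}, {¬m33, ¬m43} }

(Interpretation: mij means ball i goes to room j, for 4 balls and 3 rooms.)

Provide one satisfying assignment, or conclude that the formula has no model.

UNSATISFIABLE

Try m11 = False.
Try m12 = True.
The clause (¬m22) is unit, so m22 = False.
The clause (¬m32) is unit, so m32 = False.
The clause (¬m42) is unit, so m42 = False.
Try m21 = True.
The clause (¬m31) is unit, so m31 = False.
The clause (m33) is unit, so m33 = True.
The clause (¬m41) is unit, so m41 = False.
The clause (m43) is unit, so m43 = True.
Now (¬m43) is unsatisfied and unit — conflict.
That branch fails; take m21 = False instead.
The clause (m23) is unit, so m23 = True.
The clause (¬m13) is unit, so m13 = False.
The clause (¬m33) is unit, so m33 = False.
The clause (m31) is unit, so m31 = True.
The clause (¬m41) is unit, so m41 = False.
The clause (m43) is unit, so m43 = True.
Now (¬m43) is unsatisfied and unit — conflict.
Both values of m21 lead to a conflict.
That branch fails; take m12 = False instead.
The clause (m13) is unit, so m13 = True.
The clause (¬m23) is unit, so m23 = False.
The clause (¬m33) is unit, so m33 = False.
The clause (¬m43) is unit, so m43 = False.
Try m21 = True.
The clause (¬m31) is unit, so m31 = False.
The clause (m32) is unit, so m32 = True.
The clause (¬m41) is unit, so m41 = False.
The clause (m42) is unit, so m42 = True.
Now (¬m42) is unsatisfied and unit — conflict.
That branch fails; take m21 = False instead.
The clause (m22) is unit, so m22 = True.
The clause (¬m32) is unit, so m32 = False.
The clause (m31) is unit, so m31 = True.
The clause (¬m41) is unit, so m41 = False.
The clause (m42) is unit, so m42 = True.
Now (¬m42) is unsatisfied and unit — conflict.
Both values of m21 lead to a conflict.
Both values of m12 lead to a conflict.
That branch fails; take m11 = True instead.
The clause (¬m21) is unit, so m21 = False.
The clause (¬m31) is unit, so m31 = False.
The clause (¬m41) is unit, so m41 = False.
Try m22 = True.
The clause (¬m12) is unit, so m12 = False.
The clause (¬m32) is unit, so m32 = False.
The clause (m33) is unit, so m33 = True.
The clause (¬m42) is unit, so m42 = False.
The clause (m43) is unit, so m43 = True.
Now (¬m43) is unsatisfied and unit — conflict.
That branch fails; take m22 = False instead.
The clause (m23) is unit, so m23 = True.
The clause (¬m13) is unit, so m13 = False.
The clause (¬m33) is unit, so m33 = False.
The clause (m32) is unit, so m32 = True.
The clause (¬m12) is unit, so m12 = False.
The clause (¬m42) is unit, so m42 = False.
The clause (m43) is unit, so m43 = True.
Now (¬m43) is unsatisfied and unit — conflict.
Both values of m22 lead to a conflict.
Both values of m11 lead to a conflict.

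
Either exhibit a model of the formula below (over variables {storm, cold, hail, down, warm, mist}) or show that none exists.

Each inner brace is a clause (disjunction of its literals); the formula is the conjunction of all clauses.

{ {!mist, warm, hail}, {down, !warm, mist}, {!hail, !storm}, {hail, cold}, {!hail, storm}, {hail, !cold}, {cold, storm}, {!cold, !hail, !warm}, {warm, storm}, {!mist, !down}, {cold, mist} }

UNSATISFIABLE

Try hail = false.
Unit clause (cold) forces cold = true.
But (!cold) is also a unit clause — contradiction.
Backtrack on hail: now try hail = true.
Unit clause (!storm) forces storm = false.
But (storm) is also a unit clause — contradiction.
Either choice for hail ends in contradiction.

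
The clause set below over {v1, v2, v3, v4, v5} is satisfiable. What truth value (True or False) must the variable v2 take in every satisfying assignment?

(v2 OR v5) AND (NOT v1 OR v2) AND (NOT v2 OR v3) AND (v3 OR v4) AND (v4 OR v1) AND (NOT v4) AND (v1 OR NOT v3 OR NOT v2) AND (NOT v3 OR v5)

True

Suppose v2 = false.
The clause (v5) is unit, so v5 = true.
The clause (NOT v1) is unit, so v1 = false.
The clause (v4) is unit, so v4 = true.
Now (NOT v4) is unsatisfied and unit — conflict.
So every satisfying assignment has v2 = True.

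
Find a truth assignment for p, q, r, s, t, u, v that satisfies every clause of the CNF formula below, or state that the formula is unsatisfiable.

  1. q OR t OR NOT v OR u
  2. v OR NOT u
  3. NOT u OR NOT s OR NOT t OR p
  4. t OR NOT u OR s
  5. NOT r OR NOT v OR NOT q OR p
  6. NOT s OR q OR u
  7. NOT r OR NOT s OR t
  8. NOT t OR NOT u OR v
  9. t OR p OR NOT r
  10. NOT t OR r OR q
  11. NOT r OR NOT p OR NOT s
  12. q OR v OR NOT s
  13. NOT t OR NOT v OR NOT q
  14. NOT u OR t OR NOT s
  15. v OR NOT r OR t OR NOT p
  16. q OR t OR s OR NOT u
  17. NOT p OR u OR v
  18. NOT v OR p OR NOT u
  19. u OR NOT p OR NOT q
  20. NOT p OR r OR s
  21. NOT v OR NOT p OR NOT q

Try v = false.
(NOT u) alone gives u = false.
(NOT p) alone gives p = false.
Try s = false.
Try t = false.
(NOT r) alone gives r = false.
All clauses hold; q can take either value.

p: false,  q: true,  r: false,  s: false,  t: false,  u: false,  v: false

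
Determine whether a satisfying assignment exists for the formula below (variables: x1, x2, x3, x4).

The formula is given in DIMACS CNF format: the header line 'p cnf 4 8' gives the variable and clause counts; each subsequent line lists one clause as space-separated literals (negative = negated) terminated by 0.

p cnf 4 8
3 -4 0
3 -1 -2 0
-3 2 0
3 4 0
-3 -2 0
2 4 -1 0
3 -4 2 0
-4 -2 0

Case x3 = True:
Unit clause (x2) forces x2 = True.
That conflicts with the unit clause (¬x2).
Backtrack on x3: now try x3 = False.
Unit clause (¬x4) forces x4 = False.
That conflicts with the unit clause (x4).
Neither x3 = True nor x3 = False works.
No assignment satisfies every clause.

Unsatisfiable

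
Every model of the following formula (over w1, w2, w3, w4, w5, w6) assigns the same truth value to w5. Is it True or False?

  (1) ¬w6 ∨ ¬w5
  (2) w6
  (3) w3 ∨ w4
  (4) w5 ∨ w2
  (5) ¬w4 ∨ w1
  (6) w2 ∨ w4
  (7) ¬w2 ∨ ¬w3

False

Suppose w5 = True.
The clause (¬w6) is unit, so w6 = False.
But (w6) is also a unit clause — contradiction.
So every satisfying assignment has w5 = False.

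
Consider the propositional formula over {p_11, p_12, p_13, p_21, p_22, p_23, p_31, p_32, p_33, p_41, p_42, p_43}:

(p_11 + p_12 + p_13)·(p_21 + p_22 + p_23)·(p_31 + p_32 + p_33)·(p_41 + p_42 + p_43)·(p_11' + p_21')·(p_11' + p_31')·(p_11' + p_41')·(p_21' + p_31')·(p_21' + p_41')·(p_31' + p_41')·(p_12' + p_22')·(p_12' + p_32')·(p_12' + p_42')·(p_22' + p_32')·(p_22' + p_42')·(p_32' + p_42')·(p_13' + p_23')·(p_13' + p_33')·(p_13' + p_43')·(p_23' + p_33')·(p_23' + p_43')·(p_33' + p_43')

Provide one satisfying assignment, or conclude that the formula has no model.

UNSATISFIABLE

Case p_11 = 0:
Case p_12 = 1:
The clause (p_22') is unit, so p_22 = 0.
The clause (p_32') is unit, so p_32 = 0.
The clause (p_42') is unit, so p_42 = 0.
Case p_21 = 1:
The clause (p_31') is unit, so p_31 = 0.
The clause (p_33) is unit, so p_33 = 1.
The clause (p_41') is unit, so p_41 = 0.
The clause (p_43) is unit, so p_43 = 1.
That conflicts with the unit clause (p_43').
Undo p_21 and try p_21 = 0.
The clause (p_23) is unit, so p_23 = 1.
The clause (p_13') is unit, so p_13 = 0.
The clause (p_33') is unit, so p_33 = 0.
The clause (p_31) is unit, so p_31 = 1.
The clause (p_41') is unit, so p_41 = 0.
The clause (p_43) is unit, so p_43 = 1.
That conflicts with the unit clause (p_43').
Neither p_21 = 1 nor p_21 = 0 works.
Undo p_12 and try p_12 = 0.
The clause (p_13) is unit, so p_13 = 1.
The clause (p_23') is unit, so p_23 = 0.
The clause (p_33') is unit, so p_33 = 0.
The clause (p_43') is unit, so p_43 = 0.
Case p_21 = 1:
The clause (p_31') is unit, so p_31 = 0.
The clause (p_32) is unit, so p_32 = 1.
The clause (p_41') is unit, so p_41 = 0.
The clause (p_42) is unit, so p_42 = 1.
That conflicts with the unit clause (p_42').
Undo p_21 and try p_21 = 0.
The clause (p_22) is unit, so p_22 = 1.
The clause (p_32') is unit, so p_32 = 0.
The clause (p_31) is unit, so p_31 = 1.
The clause (p_41') is unit, so p_41 = 0.
The clause (p_42) is unit, so p_42 = 1.
That conflicts with the unit clause (p_42').
Neither p_21 = 1 nor p_21 = 0 works.
Neither p_12 = 1 nor p_12 = 0 works.
Undo p_11 and try p_11 = 1.
The clause (p_21') is unit, so p_21 = 0.
The clause (p_31') is unit, so p_31 = 0.
The clause (p_41') is unit, so p_41 = 0.
Case p_22 = 1:
The clause (p_12') is unit, so p_12 = 0.
The clause (p_32') is unit, so p_32 = 0.
The clause (p_33) is unit, so p_33 = 1.
The clause (p_42') is unit, so p_42 = 0.
The clause (p_43) is unit, so p_43 = 1.
That conflicts with the unit clause (p_43').
Undo p_22 and try p_22 = 0.
The clause (p_23) is unit, so p_23 = 1.
The clause (p_13') is unit, so p_13 = 0.
The clause (p_33') is unit, so p_33 = 0.
The clause (p_32) is unit, so p_32 = 1.
The clause (p_12') is unit, so p_12 = 0.
The clause (p_42') is unit, so p_42 = 0.
The clause (p_43) is unit, so p_43 = 1.
That conflicts with the unit clause (p_43').
Neither p_22 = 1 nor p_22 = 0 works.
Neither p_11 = 1 nor p_11 = 0 works.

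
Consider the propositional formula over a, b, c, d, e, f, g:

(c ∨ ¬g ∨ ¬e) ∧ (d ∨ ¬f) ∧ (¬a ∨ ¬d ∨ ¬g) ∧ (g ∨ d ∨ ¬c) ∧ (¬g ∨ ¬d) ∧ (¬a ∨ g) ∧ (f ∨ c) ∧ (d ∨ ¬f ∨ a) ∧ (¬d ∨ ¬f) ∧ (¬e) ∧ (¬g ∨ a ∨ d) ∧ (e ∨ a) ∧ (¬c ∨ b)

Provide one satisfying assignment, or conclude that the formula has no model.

a=True, b=True, c=True, d=False, e=False, f=False, g=True

From the singleton clause (¬e), e = False.
From the singleton clause (a), a = True.
From the singleton clause (g), g = True.
From the singleton clause (¬d), d = False.
From the singleton clause (¬f), f = False.
From the singleton clause (c), c = True.
From the singleton clause (b), b = True.
All clauses are satisfied.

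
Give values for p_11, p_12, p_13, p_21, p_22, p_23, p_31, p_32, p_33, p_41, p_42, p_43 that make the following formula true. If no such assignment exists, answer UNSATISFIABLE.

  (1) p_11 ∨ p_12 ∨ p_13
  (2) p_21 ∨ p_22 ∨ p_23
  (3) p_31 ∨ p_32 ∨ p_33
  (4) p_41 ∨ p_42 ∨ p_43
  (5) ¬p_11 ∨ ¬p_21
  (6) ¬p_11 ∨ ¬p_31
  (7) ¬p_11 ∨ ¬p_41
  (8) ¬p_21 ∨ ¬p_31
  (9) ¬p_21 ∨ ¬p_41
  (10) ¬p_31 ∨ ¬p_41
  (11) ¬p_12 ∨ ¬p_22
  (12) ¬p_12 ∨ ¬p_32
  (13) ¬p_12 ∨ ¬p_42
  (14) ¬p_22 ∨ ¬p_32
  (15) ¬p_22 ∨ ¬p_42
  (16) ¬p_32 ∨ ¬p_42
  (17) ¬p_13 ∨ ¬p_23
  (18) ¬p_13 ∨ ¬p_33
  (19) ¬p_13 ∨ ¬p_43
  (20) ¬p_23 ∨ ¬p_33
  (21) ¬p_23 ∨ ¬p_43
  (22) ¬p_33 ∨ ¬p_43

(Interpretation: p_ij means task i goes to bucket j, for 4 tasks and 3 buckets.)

UNSATISFIABLE

Case p_11 = False:
Case p_12 = True:
The clause (¬p_22) is unit, so p_22 = False.
The clause (¬p_32) is unit, so p_32 = False.
The clause (¬p_42) is unit, so p_42 = False.
Case p_21 = True:
The clause (¬p_31) is unit, so p_31 = False.
The clause (p_33) is unit, so p_33 = True.
The clause (¬p_41) is unit, so p_41 = False.
The clause (p_43) is unit, so p_43 = True.
But (¬p_43) is also a unit clause — contradiction.
So p_21 must be the other value — set p_21 = False.
The clause (p_23) is unit, so p_23 = True.
The clause (¬p_13) is unit, so p_13 = False.
The clause (¬p_33) is unit, so p_33 = False.
The clause (p_31) is unit, so p_31 = True.
The clause (¬p_41) is unit, so p_41 = False.
The clause (p_43) is unit, so p_43 = True.
But (¬p_43) is also a unit clause — contradiction.
Neither p_21 = True nor p_21 = False works.
So p_12 must be the other value — set p_12 = False.
The clause (p_13) is unit, so p_13 = True.
The clause (¬p_23) is unit, so p_23 = False.
The clause (¬p_33) is unit, so p_33 = False.
The clause (¬p_43) is unit, so p_43 = False.
Case p_21 = True:
The clause (¬p_31) is unit, so p_31 = False.
The clause (p_32) is unit, so p_32 = True.
The clause (¬p_41) is unit, so p_41 = False.
The clause (p_42) is unit, so p_42 = True.
But (¬p_42) is also a unit clause — contradiction.
So p_21 must be the other value — set p_21 = False.
The clause (p_22) is unit, so p_22 = True.
The clause (¬p_32) is unit, so p_32 = False.
The clause (p_31) is unit, so p_31 = True.
The clause (¬p_41) is unit, so p_41 = False.
The clause (p_42) is unit, so p_42 = True.
But (¬p_42) is also a unit clause — contradiction.
Neither p_21 = True nor p_21 = False works.
Neither p_12 = True nor p_12 = False works.
So p_11 must be the other value — set p_11 = True.
The clause (¬p_21) is unit, so p_21 = False.
The clause (¬p_31) is unit, so p_31 = False.
The clause (¬p_41) is unit, so p_41 = False.
Case p_22 = True:
The clause (¬p_12) is unit, so p_12 = False.
The clause (¬p_32) is unit, so p_32 = False.
The clause (p_33) is unit, so p_33 = True.
The clause (¬p_42) is unit, so p_42 = False.
The clause (p_43) is unit, so p_43 = True.
But (¬p_43) is also a unit clause — contradiction.
So p_22 must be the other value — set p_22 = False.
The clause (p_23) is unit, so p_23 = True.
The clause (¬p_13) is unit, so p_13 = False.
The clause (¬p_33) is unit, so p_33 = False.
The clause (p_32) is unit, so p_32 = True.
The clause (¬p_12) is unit, so p_12 = False.
The clause (¬p_42) is unit, so p_42 = False.
The clause (p_43) is unit, so p_43 = True.
But (¬p_43) is also a unit clause — contradiction.
Neither p_22 = True nor p_22 = False works.
Neither p_11 = True nor p_11 = False works.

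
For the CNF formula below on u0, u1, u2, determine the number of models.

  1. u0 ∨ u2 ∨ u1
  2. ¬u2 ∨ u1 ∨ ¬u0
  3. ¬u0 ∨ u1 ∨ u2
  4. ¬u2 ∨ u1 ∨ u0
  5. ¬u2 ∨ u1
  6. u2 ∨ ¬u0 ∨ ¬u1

There are 2^3 = 8 truth assignments over (u0, u1, u2).
Check each against the 6 clauses (columns in the order u0, u1, u2):
  F F F  ✗ fails (u0 ∨ u2 ∨ u1)
  F F T  ✗ fails (¬u2 ∨ u1 ∨ u0)
  F T F  ✓ satisfies all
  F T T  ✓ satisfies all
  T F F  ✗ fails (¬u0 ∨ u1 ∨ u2)
  T F T  ✗ fails (¬u2 ∨ u1 ∨ ¬u0)
  T T F  ✗ fails (u2 ∨ ¬u0 ∨ ¬u1)
  T T T  ✓ satisfies all
3 of the 8 rows are models.

3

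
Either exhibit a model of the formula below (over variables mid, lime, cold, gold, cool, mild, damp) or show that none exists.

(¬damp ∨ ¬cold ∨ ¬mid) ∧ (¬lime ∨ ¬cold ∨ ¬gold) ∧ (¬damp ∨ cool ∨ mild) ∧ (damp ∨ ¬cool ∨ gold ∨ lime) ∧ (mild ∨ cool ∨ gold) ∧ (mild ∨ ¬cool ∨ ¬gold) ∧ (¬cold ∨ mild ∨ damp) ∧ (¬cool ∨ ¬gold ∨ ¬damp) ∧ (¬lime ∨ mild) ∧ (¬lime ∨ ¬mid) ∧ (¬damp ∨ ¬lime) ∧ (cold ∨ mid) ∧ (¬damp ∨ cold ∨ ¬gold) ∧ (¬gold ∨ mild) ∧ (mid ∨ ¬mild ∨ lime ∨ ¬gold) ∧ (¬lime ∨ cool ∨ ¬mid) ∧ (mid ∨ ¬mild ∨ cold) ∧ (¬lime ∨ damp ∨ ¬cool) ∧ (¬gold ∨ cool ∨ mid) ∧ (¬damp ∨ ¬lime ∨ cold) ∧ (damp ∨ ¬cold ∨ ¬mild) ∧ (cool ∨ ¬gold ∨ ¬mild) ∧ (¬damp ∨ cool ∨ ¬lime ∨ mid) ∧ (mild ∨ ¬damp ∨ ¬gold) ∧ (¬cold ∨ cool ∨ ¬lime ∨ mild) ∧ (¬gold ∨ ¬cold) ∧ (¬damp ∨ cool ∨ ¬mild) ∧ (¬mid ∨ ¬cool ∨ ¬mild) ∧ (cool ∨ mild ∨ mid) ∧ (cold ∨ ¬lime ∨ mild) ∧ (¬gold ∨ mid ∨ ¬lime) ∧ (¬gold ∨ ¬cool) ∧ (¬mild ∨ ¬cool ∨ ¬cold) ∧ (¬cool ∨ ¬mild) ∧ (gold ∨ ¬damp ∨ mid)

Branch on lime: set lime = False.
Branch on cold: set cold = False.
The clause (mid) is unit, so mid = True.
Branch on damp: set damp = True.
The clause (¬gold) is unit, so gold = False.
Branch on cool: set cool = True.
The clause (¬mild) is unit, so mild = False.
This assignment satisfies each clause.

mid=True,  lime=False,  cold=False,  gold=False,  cool=True,  mild=False,  damp=True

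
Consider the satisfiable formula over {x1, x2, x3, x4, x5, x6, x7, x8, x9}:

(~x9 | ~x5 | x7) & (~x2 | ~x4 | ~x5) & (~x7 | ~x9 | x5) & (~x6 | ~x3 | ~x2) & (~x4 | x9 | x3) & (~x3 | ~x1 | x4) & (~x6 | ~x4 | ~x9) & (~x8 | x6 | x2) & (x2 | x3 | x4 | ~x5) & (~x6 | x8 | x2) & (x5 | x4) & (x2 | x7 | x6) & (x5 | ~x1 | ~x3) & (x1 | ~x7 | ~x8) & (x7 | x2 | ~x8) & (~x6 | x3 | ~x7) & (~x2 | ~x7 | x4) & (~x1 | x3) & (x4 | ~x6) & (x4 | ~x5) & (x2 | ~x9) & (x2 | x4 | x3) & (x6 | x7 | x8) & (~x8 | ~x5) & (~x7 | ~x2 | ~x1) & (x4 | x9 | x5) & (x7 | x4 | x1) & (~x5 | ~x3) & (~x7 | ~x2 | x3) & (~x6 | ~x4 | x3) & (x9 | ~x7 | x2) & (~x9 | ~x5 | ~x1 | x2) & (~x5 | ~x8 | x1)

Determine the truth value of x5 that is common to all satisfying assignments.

Suppose x5 = 1.
(x4) alone gives x4 = 1.
(~x2) alone gives x2 = 0.
(~x9) alone gives x9 = 0.
(x3) alone gives x3 = 1.
Now (~x3) is unsatisfied and unit — conflict.
So every satisfying assignment has x5 = False.

False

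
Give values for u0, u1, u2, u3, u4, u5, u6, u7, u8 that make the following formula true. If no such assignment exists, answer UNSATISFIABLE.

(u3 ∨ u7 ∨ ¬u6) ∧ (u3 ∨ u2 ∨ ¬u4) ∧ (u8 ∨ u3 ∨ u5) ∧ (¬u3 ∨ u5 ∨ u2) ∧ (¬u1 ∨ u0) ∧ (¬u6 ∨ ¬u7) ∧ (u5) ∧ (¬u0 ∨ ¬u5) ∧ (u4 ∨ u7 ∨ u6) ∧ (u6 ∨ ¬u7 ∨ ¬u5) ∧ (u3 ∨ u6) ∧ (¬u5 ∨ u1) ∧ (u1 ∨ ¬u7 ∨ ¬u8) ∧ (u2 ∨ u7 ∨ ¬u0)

UNSATISFIABLE

From the singleton clause (u5), u5 = True.
From the singleton clause (¬u0), u0 = False.
From the singleton clause (¬u1), u1 = False.
That conflicts with the unit clause (u1).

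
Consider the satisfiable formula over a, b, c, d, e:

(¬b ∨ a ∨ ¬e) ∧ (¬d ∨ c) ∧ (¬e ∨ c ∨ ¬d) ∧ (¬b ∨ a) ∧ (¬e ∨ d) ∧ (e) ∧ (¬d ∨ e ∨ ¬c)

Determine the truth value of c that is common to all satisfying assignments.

Suppose c = False.
The clause (¬d) is unit, so d = False.
The clause (¬e) is unit, so e = False.
But (e) is also a unit clause — contradiction.
So every satisfying assignment has c = True.

True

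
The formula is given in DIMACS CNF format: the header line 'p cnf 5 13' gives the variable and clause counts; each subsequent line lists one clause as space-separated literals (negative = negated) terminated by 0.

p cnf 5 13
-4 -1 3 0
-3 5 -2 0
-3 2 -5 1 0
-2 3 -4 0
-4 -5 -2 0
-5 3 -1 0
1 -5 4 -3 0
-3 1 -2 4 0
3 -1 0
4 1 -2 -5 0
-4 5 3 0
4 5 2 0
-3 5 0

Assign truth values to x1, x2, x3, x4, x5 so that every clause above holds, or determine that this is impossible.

Try x3 = True.
Unit clause (x5) forces x5 = True.
Try x2 = False.
Unit clause (x1) forces x1 = True.
All clauses hold; x4 can take either value.

x1=True; x2=False; x3=True; x4=True; x5=True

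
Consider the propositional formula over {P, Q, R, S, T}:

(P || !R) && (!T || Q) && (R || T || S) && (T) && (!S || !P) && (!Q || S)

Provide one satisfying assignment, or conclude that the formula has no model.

Unit clause (T) forces T = true.
Unit clause (Q) forces Q = true.
Unit clause (S) forces S = true.
Unit clause (!P) forces P = false.
Unit clause (!R) forces R = false.
This assignment satisfies each clause.

P ↦ false; Q ↦ true; R ↦ false; S ↦ true; T ↦ true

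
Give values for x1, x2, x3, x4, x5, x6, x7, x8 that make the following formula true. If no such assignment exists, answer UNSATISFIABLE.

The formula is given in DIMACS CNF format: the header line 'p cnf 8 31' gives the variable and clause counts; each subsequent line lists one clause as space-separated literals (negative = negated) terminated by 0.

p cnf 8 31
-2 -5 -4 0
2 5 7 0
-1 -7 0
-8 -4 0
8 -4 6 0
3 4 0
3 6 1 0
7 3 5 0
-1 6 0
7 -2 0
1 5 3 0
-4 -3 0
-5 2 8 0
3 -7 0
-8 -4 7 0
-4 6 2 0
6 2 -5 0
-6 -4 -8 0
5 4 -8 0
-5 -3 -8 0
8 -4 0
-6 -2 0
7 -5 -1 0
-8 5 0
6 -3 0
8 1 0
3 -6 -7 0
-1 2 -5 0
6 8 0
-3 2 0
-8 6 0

UNSATISFIABLE

Branch on x1: set x1 = False.
The clause (x8) is unit, so x8 = True.
The clause (¬x4) is unit, so x4 = False.
The clause (x3) is unit, so x3 = True.
The clause (x5) is unit, so x5 = True.
Now (¬x5) is unsatisfied and unit — conflict.
Backtrack on x1: now try x1 = True.
The clause (¬x7) is unit, so x7 = False.
The clause (x6) is unit, so x6 = True.
The clause (¬x2) is unit, so x2 = False.
The clause (x5) is unit, so x5 = True.
Now (¬x5) is unsatisfied and unit — conflict.
Neither x1 = True nor x1 = False works.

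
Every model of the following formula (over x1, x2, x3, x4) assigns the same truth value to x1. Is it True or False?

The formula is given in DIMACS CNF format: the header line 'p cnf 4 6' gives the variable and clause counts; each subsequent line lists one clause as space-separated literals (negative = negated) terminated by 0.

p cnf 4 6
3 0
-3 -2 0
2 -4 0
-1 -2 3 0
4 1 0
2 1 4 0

True

Suppose x1 = False.
(x3) alone gives x3 = True.
(¬x2) alone gives x2 = False.
(¬x4) alone gives x4 = False.
That conflicts with the unit clause (x4).
So every satisfying assignment has x1 = True.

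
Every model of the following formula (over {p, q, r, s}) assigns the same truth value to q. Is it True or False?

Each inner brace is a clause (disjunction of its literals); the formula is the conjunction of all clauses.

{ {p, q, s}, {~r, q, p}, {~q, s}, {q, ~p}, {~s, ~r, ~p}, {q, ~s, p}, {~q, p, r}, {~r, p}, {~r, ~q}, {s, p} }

Suppose q = 0.
(~p) alone gives p = 0.
(s) alone gives s = 1.
Now (~s) is unsatisfied and unit — conflict.
So every satisfying assignment has q = True.

True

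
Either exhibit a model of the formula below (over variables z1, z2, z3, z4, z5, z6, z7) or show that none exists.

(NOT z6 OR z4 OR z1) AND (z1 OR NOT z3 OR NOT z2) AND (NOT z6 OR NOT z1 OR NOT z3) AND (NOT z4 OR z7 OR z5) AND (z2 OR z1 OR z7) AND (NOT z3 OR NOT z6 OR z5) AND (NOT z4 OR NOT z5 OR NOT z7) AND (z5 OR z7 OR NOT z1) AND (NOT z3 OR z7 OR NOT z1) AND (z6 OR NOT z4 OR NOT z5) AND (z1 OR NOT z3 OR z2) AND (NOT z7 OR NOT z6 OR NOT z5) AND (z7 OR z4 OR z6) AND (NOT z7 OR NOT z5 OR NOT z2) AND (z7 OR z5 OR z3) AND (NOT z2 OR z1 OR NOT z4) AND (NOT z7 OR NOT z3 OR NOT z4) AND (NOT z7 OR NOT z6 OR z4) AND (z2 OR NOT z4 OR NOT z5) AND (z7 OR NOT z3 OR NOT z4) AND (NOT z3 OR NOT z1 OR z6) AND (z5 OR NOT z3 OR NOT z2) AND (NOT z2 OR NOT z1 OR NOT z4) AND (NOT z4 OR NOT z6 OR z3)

z1 ↦ false; z2 ↦ false; z3 ↦ false; z4 ↦ false; z5 ↦ false; z6 ↦ false; z7 ↦ true

Branch on z6: set z6 = false.
Branch on z4: set z4 = false.
Unit clause (z7) forces z7 = true.
Branch on z5: set z5 = false.
Branch on z3: set z3 = false.
No clause remains; z1, z2 are free.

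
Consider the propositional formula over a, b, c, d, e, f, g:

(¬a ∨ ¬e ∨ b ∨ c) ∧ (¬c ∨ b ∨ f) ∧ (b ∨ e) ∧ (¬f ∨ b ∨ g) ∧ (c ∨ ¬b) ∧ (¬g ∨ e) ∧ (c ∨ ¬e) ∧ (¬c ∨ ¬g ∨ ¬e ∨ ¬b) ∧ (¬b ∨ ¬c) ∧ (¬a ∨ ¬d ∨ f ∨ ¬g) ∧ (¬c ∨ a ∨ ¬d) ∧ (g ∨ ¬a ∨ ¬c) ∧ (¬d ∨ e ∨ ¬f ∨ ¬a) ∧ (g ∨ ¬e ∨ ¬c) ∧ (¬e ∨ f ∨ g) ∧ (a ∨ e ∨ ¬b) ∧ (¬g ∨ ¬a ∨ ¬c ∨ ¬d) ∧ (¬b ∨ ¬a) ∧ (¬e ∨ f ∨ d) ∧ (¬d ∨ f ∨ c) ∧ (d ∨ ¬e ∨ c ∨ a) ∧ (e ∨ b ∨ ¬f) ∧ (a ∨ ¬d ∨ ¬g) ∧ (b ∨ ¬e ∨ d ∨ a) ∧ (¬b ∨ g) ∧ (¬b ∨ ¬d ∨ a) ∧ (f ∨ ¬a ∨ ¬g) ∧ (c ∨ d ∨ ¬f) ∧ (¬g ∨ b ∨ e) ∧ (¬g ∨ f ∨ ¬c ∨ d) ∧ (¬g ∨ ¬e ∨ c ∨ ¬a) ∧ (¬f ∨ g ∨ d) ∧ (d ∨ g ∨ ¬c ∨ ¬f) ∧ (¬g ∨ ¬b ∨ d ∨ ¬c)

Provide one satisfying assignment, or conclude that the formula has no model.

Case b = False:
From the singleton clause (e), e = True.
From the singleton clause (c), c = True.
From the singleton clause (f), f = True.
From the singleton clause (g), g = True.
Case a = True:
From the singleton clause (¬d), d = False.
Every clause now holds.

a=True,  b=False,  c=True,  d=False,  e=True,  f=True,  g=True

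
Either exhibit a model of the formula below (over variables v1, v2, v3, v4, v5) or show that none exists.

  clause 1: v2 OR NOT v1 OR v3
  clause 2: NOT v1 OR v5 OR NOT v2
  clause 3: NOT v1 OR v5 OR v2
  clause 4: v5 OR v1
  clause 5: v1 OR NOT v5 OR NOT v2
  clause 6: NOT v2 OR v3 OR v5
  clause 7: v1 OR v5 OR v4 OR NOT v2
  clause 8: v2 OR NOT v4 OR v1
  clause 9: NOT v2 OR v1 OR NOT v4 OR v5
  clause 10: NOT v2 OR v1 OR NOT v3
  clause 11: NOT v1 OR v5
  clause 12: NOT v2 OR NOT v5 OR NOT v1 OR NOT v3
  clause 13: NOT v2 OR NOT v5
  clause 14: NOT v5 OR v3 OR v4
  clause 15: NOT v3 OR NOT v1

v1=false,  v2=false,  v3=true,  v4=false,  v5=true

Suppose v5 = true.
(NOT v2) alone gives v2 = false.
Suppose v1 = false.
(NOT v4) alone gives v4 = false.
(v3) alone gives v3 = true.
All clauses are satisfied.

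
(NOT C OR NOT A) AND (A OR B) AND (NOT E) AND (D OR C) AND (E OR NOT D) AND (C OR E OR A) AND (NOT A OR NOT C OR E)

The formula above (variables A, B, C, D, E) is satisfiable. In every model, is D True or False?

False

Suppose D = true.
The clause (NOT E) is unit, so E = false.
That conflicts with the unit clause (E).
So every satisfying assignment has D = False.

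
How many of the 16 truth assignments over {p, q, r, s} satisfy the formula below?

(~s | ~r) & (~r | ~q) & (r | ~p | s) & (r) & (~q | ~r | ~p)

2

There are 2^4 = 16 truth assignments over (p, q, r, s).
Check each against the 5 clauses (columns in the order p, q, r, s):
  F F F F  ✗ fails (r)
  F F F T  ✗ fails (r)
  F F T F  ✓ satisfies all
  F F T T  ✗ fails (~s | ~r)
  F T F F  ✗ fails (r)
  F T F T  ✗ fails (r)
  F T T F  ✗ fails (~r | ~q)
  F T T T  ✗ fails (~s | ~r)
  T F F F  ✗ fails (r | ~p | s)
  T F F T  ✗ fails (r)
  T F T F  ✓ satisfies all
  T F T T  ✗ fails (~s | ~r)
  T T F F  ✗ fails (r | ~p | s)
  T T F T  ✗ fails (r)
  T T T F  ✗ fails (~r | ~q)
  T T T T  ✗ fails (~s | ~r)
2 of the 16 rows are models.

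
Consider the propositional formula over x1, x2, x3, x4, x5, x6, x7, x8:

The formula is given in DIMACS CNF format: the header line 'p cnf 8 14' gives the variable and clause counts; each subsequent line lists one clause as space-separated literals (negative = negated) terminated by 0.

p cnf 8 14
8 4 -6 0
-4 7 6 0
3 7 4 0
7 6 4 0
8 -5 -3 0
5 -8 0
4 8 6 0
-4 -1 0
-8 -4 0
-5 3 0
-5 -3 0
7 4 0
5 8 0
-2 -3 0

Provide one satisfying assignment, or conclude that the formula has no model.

Try x5 = True.
(x3) alone gives x3 = True.
But (¬x3) is also a unit clause — contradiction.
Undo x5 and try x5 = False.
(¬x8) alone gives x8 = False.
But (x8) is also a unit clause — contradiction.
Neither x5 = True nor x5 = False works.

UNSATISFIABLE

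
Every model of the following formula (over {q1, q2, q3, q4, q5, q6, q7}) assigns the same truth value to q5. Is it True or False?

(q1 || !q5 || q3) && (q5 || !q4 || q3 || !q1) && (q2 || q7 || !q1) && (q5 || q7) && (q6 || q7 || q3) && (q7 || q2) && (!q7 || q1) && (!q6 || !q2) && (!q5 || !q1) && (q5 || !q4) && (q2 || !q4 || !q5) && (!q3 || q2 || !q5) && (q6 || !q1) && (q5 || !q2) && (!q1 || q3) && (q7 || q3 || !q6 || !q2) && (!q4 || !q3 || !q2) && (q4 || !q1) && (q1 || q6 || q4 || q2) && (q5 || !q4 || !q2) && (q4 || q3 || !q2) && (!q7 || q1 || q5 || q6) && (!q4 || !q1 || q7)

True

Suppose q5 = false.
The clause (q7) is unit, so q7 = true.
The clause (q1) is unit, so q1 = true.
The clause (!q4) is unit, so q4 = false.
Now (q4) is unsatisfied and unit — conflict.
So every satisfying assignment has q5 = True.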